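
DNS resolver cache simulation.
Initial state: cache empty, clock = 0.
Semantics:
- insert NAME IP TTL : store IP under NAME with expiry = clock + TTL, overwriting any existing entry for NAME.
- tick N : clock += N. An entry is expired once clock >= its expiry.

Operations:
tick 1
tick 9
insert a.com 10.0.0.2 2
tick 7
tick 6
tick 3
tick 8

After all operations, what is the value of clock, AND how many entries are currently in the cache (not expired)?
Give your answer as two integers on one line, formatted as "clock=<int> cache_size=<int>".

Op 1: tick 1 -> clock=1.
Op 2: tick 9 -> clock=10.
Op 3: insert a.com -> 10.0.0.2 (expiry=10+2=12). clock=10
Op 4: tick 7 -> clock=17. purged={a.com}
Op 5: tick 6 -> clock=23.
Op 6: tick 3 -> clock=26.
Op 7: tick 8 -> clock=34.
Final clock = 34
Final cache (unexpired): {} -> size=0

Answer: clock=34 cache_size=0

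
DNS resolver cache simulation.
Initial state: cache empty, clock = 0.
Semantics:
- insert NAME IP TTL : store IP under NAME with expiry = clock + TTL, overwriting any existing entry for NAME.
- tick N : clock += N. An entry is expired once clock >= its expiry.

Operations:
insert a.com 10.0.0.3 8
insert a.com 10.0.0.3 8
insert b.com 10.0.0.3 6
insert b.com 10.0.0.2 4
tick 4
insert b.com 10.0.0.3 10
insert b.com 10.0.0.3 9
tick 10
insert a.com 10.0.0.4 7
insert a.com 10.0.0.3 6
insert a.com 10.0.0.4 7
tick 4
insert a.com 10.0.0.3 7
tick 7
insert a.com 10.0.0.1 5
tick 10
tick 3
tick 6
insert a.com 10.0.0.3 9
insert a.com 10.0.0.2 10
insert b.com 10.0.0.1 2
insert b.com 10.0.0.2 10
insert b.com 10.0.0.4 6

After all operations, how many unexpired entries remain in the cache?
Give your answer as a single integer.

Op 1: insert a.com -> 10.0.0.3 (expiry=0+8=8). clock=0
Op 2: insert a.com -> 10.0.0.3 (expiry=0+8=8). clock=0
Op 3: insert b.com -> 10.0.0.3 (expiry=0+6=6). clock=0
Op 4: insert b.com -> 10.0.0.2 (expiry=0+4=4). clock=0
Op 5: tick 4 -> clock=4. purged={b.com}
Op 6: insert b.com -> 10.0.0.3 (expiry=4+10=14). clock=4
Op 7: insert b.com -> 10.0.0.3 (expiry=4+9=13). clock=4
Op 8: tick 10 -> clock=14. purged={a.com,b.com}
Op 9: insert a.com -> 10.0.0.4 (expiry=14+7=21). clock=14
Op 10: insert a.com -> 10.0.0.3 (expiry=14+6=20). clock=14
Op 11: insert a.com -> 10.0.0.4 (expiry=14+7=21). clock=14
Op 12: tick 4 -> clock=18.
Op 13: insert a.com -> 10.0.0.3 (expiry=18+7=25). clock=18
Op 14: tick 7 -> clock=25. purged={a.com}
Op 15: insert a.com -> 10.0.0.1 (expiry=25+5=30). clock=25
Op 16: tick 10 -> clock=35. purged={a.com}
Op 17: tick 3 -> clock=38.
Op 18: tick 6 -> clock=44.
Op 19: insert a.com -> 10.0.0.3 (expiry=44+9=53). clock=44
Op 20: insert a.com -> 10.0.0.2 (expiry=44+10=54). clock=44
Op 21: insert b.com -> 10.0.0.1 (expiry=44+2=46). clock=44
Op 22: insert b.com -> 10.0.0.2 (expiry=44+10=54). clock=44
Op 23: insert b.com -> 10.0.0.4 (expiry=44+6=50). clock=44
Final cache (unexpired): {a.com,b.com} -> size=2

Answer: 2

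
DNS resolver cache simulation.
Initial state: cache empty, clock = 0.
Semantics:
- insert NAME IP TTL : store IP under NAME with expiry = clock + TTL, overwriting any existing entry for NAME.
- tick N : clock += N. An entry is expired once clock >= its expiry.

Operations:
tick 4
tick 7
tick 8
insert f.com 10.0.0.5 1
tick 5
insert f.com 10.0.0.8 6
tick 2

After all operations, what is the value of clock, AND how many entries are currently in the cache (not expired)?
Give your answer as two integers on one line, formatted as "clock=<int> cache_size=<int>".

Op 1: tick 4 -> clock=4.
Op 2: tick 7 -> clock=11.
Op 3: tick 8 -> clock=19.
Op 4: insert f.com -> 10.0.0.5 (expiry=19+1=20). clock=19
Op 5: tick 5 -> clock=24. purged={f.com}
Op 6: insert f.com -> 10.0.0.8 (expiry=24+6=30). clock=24
Op 7: tick 2 -> clock=26.
Final clock = 26
Final cache (unexpired): {f.com} -> size=1

Answer: clock=26 cache_size=1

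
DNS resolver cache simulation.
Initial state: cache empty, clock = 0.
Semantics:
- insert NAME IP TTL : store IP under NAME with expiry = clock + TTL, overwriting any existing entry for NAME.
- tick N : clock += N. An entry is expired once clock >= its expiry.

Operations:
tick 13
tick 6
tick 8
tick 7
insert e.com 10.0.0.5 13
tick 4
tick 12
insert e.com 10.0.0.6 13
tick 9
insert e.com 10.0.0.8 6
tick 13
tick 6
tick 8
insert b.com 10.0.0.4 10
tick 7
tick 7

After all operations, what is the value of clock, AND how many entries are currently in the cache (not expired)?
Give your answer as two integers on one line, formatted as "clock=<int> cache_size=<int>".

Answer: clock=100 cache_size=0

Derivation:
Op 1: tick 13 -> clock=13.
Op 2: tick 6 -> clock=19.
Op 3: tick 8 -> clock=27.
Op 4: tick 7 -> clock=34.
Op 5: insert e.com -> 10.0.0.5 (expiry=34+13=47). clock=34
Op 6: tick 4 -> clock=38.
Op 7: tick 12 -> clock=50. purged={e.com}
Op 8: insert e.com -> 10.0.0.6 (expiry=50+13=63). clock=50
Op 9: tick 9 -> clock=59.
Op 10: insert e.com -> 10.0.0.8 (expiry=59+6=65). clock=59
Op 11: tick 13 -> clock=72. purged={e.com}
Op 12: tick 6 -> clock=78.
Op 13: tick 8 -> clock=86.
Op 14: insert b.com -> 10.0.0.4 (expiry=86+10=96). clock=86
Op 15: tick 7 -> clock=93.
Op 16: tick 7 -> clock=100. purged={b.com}
Final clock = 100
Final cache (unexpired): {} -> size=0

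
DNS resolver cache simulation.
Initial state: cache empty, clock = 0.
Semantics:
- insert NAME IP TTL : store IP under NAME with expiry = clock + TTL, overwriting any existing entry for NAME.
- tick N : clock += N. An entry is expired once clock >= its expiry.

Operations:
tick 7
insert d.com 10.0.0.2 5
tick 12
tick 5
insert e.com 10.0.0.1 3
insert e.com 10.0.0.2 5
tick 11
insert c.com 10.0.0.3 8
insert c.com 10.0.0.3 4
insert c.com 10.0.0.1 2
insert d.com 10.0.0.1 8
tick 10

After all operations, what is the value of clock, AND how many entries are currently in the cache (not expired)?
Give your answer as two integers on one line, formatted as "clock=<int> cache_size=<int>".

Op 1: tick 7 -> clock=7.
Op 2: insert d.com -> 10.0.0.2 (expiry=7+5=12). clock=7
Op 3: tick 12 -> clock=19. purged={d.com}
Op 4: tick 5 -> clock=24.
Op 5: insert e.com -> 10.0.0.1 (expiry=24+3=27). clock=24
Op 6: insert e.com -> 10.0.0.2 (expiry=24+5=29). clock=24
Op 7: tick 11 -> clock=35. purged={e.com}
Op 8: insert c.com -> 10.0.0.3 (expiry=35+8=43). clock=35
Op 9: insert c.com -> 10.0.0.3 (expiry=35+4=39). clock=35
Op 10: insert c.com -> 10.0.0.1 (expiry=35+2=37). clock=35
Op 11: insert d.com -> 10.0.0.1 (expiry=35+8=43). clock=35
Op 12: tick 10 -> clock=45. purged={c.com,d.com}
Final clock = 45
Final cache (unexpired): {} -> size=0

Answer: clock=45 cache_size=0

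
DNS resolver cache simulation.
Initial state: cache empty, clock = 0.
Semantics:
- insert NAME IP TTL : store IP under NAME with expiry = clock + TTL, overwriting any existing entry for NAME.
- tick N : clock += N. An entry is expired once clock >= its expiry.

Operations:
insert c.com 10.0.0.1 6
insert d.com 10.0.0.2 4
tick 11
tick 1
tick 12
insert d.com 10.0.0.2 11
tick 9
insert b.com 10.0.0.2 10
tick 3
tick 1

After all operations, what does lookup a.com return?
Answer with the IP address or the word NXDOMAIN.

Answer: NXDOMAIN

Derivation:
Op 1: insert c.com -> 10.0.0.1 (expiry=0+6=6). clock=0
Op 2: insert d.com -> 10.0.0.2 (expiry=0+4=4). clock=0
Op 3: tick 11 -> clock=11. purged={c.com,d.com}
Op 4: tick 1 -> clock=12.
Op 5: tick 12 -> clock=24.
Op 6: insert d.com -> 10.0.0.2 (expiry=24+11=35). clock=24
Op 7: tick 9 -> clock=33.
Op 8: insert b.com -> 10.0.0.2 (expiry=33+10=43). clock=33
Op 9: tick 3 -> clock=36. purged={d.com}
Op 10: tick 1 -> clock=37.
lookup a.com: not in cache (expired or never inserted)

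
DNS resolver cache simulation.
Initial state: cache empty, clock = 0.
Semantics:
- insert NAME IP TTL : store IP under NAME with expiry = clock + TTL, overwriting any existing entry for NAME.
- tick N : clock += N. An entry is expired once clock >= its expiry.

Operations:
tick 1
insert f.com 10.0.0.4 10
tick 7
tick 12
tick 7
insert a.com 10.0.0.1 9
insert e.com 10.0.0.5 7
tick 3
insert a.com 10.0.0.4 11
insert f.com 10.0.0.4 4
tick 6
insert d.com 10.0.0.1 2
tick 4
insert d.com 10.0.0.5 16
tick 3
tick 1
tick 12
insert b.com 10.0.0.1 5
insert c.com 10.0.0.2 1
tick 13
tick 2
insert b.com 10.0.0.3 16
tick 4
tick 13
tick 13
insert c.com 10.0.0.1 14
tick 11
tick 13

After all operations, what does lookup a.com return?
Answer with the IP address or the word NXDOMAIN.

Op 1: tick 1 -> clock=1.
Op 2: insert f.com -> 10.0.0.4 (expiry=1+10=11). clock=1
Op 3: tick 7 -> clock=8.
Op 4: tick 12 -> clock=20. purged={f.com}
Op 5: tick 7 -> clock=27.
Op 6: insert a.com -> 10.0.0.1 (expiry=27+9=36). clock=27
Op 7: insert e.com -> 10.0.0.5 (expiry=27+7=34). clock=27
Op 8: tick 3 -> clock=30.
Op 9: insert a.com -> 10.0.0.4 (expiry=30+11=41). clock=30
Op 10: insert f.com -> 10.0.0.4 (expiry=30+4=34). clock=30
Op 11: tick 6 -> clock=36. purged={e.com,f.com}
Op 12: insert d.com -> 10.0.0.1 (expiry=36+2=38). clock=36
Op 13: tick 4 -> clock=40. purged={d.com}
Op 14: insert d.com -> 10.0.0.5 (expiry=40+16=56). clock=40
Op 15: tick 3 -> clock=43. purged={a.com}
Op 16: tick 1 -> clock=44.
Op 17: tick 12 -> clock=56. purged={d.com}
Op 18: insert b.com -> 10.0.0.1 (expiry=56+5=61). clock=56
Op 19: insert c.com -> 10.0.0.2 (expiry=56+1=57). clock=56
Op 20: tick 13 -> clock=69. purged={b.com,c.com}
Op 21: tick 2 -> clock=71.
Op 22: insert b.com -> 10.0.0.3 (expiry=71+16=87). clock=71
Op 23: tick 4 -> clock=75.
Op 24: tick 13 -> clock=88. purged={b.com}
Op 25: tick 13 -> clock=101.
Op 26: insert c.com -> 10.0.0.1 (expiry=101+14=115). clock=101
Op 27: tick 11 -> clock=112.
Op 28: tick 13 -> clock=125. purged={c.com}
lookup a.com: not in cache (expired or never inserted)

Answer: NXDOMAIN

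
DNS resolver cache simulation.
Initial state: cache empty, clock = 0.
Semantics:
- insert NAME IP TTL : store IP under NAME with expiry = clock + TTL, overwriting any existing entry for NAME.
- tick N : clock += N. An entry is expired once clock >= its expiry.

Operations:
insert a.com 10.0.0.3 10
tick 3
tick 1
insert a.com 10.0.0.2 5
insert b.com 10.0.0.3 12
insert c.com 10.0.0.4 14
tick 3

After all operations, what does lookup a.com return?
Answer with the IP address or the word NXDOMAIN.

Answer: 10.0.0.2

Derivation:
Op 1: insert a.com -> 10.0.0.3 (expiry=0+10=10). clock=0
Op 2: tick 3 -> clock=3.
Op 3: tick 1 -> clock=4.
Op 4: insert a.com -> 10.0.0.2 (expiry=4+5=9). clock=4
Op 5: insert b.com -> 10.0.0.3 (expiry=4+12=16). clock=4
Op 6: insert c.com -> 10.0.0.4 (expiry=4+14=18). clock=4
Op 7: tick 3 -> clock=7.
lookup a.com: present, ip=10.0.0.2 expiry=9 > clock=7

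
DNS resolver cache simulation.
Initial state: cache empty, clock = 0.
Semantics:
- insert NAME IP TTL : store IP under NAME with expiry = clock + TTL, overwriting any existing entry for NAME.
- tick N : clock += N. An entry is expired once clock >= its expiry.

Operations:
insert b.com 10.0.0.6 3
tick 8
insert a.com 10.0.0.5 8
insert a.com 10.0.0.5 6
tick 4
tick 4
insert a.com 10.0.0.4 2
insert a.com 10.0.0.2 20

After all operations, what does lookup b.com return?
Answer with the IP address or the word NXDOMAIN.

Answer: NXDOMAIN

Derivation:
Op 1: insert b.com -> 10.0.0.6 (expiry=0+3=3). clock=0
Op 2: tick 8 -> clock=8. purged={b.com}
Op 3: insert a.com -> 10.0.0.5 (expiry=8+8=16). clock=8
Op 4: insert a.com -> 10.0.0.5 (expiry=8+6=14). clock=8
Op 5: tick 4 -> clock=12.
Op 6: tick 4 -> clock=16. purged={a.com}
Op 7: insert a.com -> 10.0.0.4 (expiry=16+2=18). clock=16
Op 8: insert a.com -> 10.0.0.2 (expiry=16+20=36). clock=16
lookup b.com: not in cache (expired or never inserted)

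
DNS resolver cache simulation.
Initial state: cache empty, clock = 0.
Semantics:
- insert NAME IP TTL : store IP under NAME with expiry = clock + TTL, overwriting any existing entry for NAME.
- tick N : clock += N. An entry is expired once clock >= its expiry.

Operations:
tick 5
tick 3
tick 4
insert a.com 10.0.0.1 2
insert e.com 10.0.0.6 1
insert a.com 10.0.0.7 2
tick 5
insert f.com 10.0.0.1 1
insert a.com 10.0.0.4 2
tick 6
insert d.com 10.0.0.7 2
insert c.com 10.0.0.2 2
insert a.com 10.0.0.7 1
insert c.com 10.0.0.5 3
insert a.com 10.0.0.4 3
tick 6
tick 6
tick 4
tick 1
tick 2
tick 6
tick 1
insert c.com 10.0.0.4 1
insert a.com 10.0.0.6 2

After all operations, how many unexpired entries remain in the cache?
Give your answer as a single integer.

Answer: 2

Derivation:
Op 1: tick 5 -> clock=5.
Op 2: tick 3 -> clock=8.
Op 3: tick 4 -> clock=12.
Op 4: insert a.com -> 10.0.0.1 (expiry=12+2=14). clock=12
Op 5: insert e.com -> 10.0.0.6 (expiry=12+1=13). clock=12
Op 6: insert a.com -> 10.0.0.7 (expiry=12+2=14). clock=12
Op 7: tick 5 -> clock=17. purged={a.com,e.com}
Op 8: insert f.com -> 10.0.0.1 (expiry=17+1=18). clock=17
Op 9: insert a.com -> 10.0.0.4 (expiry=17+2=19). clock=17
Op 10: tick 6 -> clock=23. purged={a.com,f.com}
Op 11: insert d.com -> 10.0.0.7 (expiry=23+2=25). clock=23
Op 12: insert c.com -> 10.0.0.2 (expiry=23+2=25). clock=23
Op 13: insert a.com -> 10.0.0.7 (expiry=23+1=24). clock=23
Op 14: insert c.com -> 10.0.0.5 (expiry=23+3=26). clock=23
Op 15: insert a.com -> 10.0.0.4 (expiry=23+3=26). clock=23
Op 16: tick 6 -> clock=29. purged={a.com,c.com,d.com}
Op 17: tick 6 -> clock=35.
Op 18: tick 4 -> clock=39.
Op 19: tick 1 -> clock=40.
Op 20: tick 2 -> clock=42.
Op 21: tick 6 -> clock=48.
Op 22: tick 1 -> clock=49.
Op 23: insert c.com -> 10.0.0.4 (expiry=49+1=50). clock=49
Op 24: insert a.com -> 10.0.0.6 (expiry=49+2=51). clock=49
Final cache (unexpired): {a.com,c.com} -> size=2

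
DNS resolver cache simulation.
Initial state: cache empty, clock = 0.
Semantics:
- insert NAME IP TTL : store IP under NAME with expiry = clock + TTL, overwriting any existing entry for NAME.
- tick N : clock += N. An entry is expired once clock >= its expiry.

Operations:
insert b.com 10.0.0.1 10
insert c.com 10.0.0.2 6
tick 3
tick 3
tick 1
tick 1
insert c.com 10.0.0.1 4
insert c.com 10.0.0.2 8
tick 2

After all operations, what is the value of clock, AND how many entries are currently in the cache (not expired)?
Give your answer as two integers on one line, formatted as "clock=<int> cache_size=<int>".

Answer: clock=10 cache_size=1

Derivation:
Op 1: insert b.com -> 10.0.0.1 (expiry=0+10=10). clock=0
Op 2: insert c.com -> 10.0.0.2 (expiry=0+6=6). clock=0
Op 3: tick 3 -> clock=3.
Op 4: tick 3 -> clock=6. purged={c.com}
Op 5: tick 1 -> clock=7.
Op 6: tick 1 -> clock=8.
Op 7: insert c.com -> 10.0.0.1 (expiry=8+4=12). clock=8
Op 8: insert c.com -> 10.0.0.2 (expiry=8+8=16). clock=8
Op 9: tick 2 -> clock=10. purged={b.com}
Final clock = 10
Final cache (unexpired): {c.com} -> size=1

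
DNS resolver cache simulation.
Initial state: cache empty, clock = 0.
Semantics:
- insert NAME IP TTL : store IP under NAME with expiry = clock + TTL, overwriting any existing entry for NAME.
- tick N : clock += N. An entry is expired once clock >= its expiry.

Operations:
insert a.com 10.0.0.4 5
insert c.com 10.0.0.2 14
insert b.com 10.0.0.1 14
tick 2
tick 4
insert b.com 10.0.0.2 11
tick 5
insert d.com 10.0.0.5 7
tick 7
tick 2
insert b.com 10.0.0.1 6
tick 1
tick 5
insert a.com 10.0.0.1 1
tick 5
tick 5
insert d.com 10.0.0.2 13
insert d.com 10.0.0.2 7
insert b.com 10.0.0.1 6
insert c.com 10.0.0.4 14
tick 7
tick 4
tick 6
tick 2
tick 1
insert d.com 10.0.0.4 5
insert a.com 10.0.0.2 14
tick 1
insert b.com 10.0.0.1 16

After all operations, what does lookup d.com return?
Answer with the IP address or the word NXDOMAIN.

Answer: 10.0.0.4

Derivation:
Op 1: insert a.com -> 10.0.0.4 (expiry=0+5=5). clock=0
Op 2: insert c.com -> 10.0.0.2 (expiry=0+14=14). clock=0
Op 3: insert b.com -> 10.0.0.1 (expiry=0+14=14). clock=0
Op 4: tick 2 -> clock=2.
Op 5: tick 4 -> clock=6. purged={a.com}
Op 6: insert b.com -> 10.0.0.2 (expiry=6+11=17). clock=6
Op 7: tick 5 -> clock=11.
Op 8: insert d.com -> 10.0.0.5 (expiry=11+7=18). clock=11
Op 9: tick 7 -> clock=18. purged={b.com,c.com,d.com}
Op 10: tick 2 -> clock=20.
Op 11: insert b.com -> 10.0.0.1 (expiry=20+6=26). clock=20
Op 12: tick 1 -> clock=21.
Op 13: tick 5 -> clock=26. purged={b.com}
Op 14: insert a.com -> 10.0.0.1 (expiry=26+1=27). clock=26
Op 15: tick 5 -> clock=31. purged={a.com}
Op 16: tick 5 -> clock=36.
Op 17: insert d.com -> 10.0.0.2 (expiry=36+13=49). clock=36
Op 18: insert d.com -> 10.0.0.2 (expiry=36+7=43). clock=36
Op 19: insert b.com -> 10.0.0.1 (expiry=36+6=42). clock=36
Op 20: insert c.com -> 10.0.0.4 (expiry=36+14=50). clock=36
Op 21: tick 7 -> clock=43. purged={b.com,d.com}
Op 22: tick 4 -> clock=47.
Op 23: tick 6 -> clock=53. purged={c.com}
Op 24: tick 2 -> clock=55.
Op 25: tick 1 -> clock=56.
Op 26: insert d.com -> 10.0.0.4 (expiry=56+5=61). clock=56
Op 27: insert a.com -> 10.0.0.2 (expiry=56+14=70). clock=56
Op 28: tick 1 -> clock=57.
Op 29: insert b.com -> 10.0.0.1 (expiry=57+16=73). clock=57
lookup d.com: present, ip=10.0.0.4 expiry=61 > clock=57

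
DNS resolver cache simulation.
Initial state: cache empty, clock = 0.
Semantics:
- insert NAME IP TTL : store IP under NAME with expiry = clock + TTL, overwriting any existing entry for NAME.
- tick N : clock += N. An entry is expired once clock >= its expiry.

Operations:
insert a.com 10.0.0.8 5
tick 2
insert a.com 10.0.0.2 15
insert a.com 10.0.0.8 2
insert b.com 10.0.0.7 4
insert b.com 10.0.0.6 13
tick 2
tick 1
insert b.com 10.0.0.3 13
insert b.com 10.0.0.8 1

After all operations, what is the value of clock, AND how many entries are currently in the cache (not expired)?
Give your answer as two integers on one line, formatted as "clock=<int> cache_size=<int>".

Op 1: insert a.com -> 10.0.0.8 (expiry=0+5=5). clock=0
Op 2: tick 2 -> clock=2.
Op 3: insert a.com -> 10.0.0.2 (expiry=2+15=17). clock=2
Op 4: insert a.com -> 10.0.0.8 (expiry=2+2=4). clock=2
Op 5: insert b.com -> 10.0.0.7 (expiry=2+4=6). clock=2
Op 6: insert b.com -> 10.0.0.6 (expiry=2+13=15). clock=2
Op 7: tick 2 -> clock=4. purged={a.com}
Op 8: tick 1 -> clock=5.
Op 9: insert b.com -> 10.0.0.3 (expiry=5+13=18). clock=5
Op 10: insert b.com -> 10.0.0.8 (expiry=5+1=6). clock=5
Final clock = 5
Final cache (unexpired): {b.com} -> size=1

Answer: clock=5 cache_size=1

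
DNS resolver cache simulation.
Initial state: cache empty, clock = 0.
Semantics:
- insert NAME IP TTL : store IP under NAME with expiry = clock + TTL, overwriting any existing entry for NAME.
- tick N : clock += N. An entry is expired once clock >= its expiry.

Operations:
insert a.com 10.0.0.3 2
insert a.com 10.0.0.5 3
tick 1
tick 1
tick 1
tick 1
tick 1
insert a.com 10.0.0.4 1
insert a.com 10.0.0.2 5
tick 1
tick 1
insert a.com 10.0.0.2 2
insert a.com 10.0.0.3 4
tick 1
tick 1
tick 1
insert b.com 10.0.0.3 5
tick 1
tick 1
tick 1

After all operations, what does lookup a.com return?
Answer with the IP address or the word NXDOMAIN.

Op 1: insert a.com -> 10.0.0.3 (expiry=0+2=2). clock=0
Op 2: insert a.com -> 10.0.0.5 (expiry=0+3=3). clock=0
Op 3: tick 1 -> clock=1.
Op 4: tick 1 -> clock=2.
Op 5: tick 1 -> clock=3. purged={a.com}
Op 6: tick 1 -> clock=4.
Op 7: tick 1 -> clock=5.
Op 8: insert a.com -> 10.0.0.4 (expiry=5+1=6). clock=5
Op 9: insert a.com -> 10.0.0.2 (expiry=5+5=10). clock=5
Op 10: tick 1 -> clock=6.
Op 11: tick 1 -> clock=7.
Op 12: insert a.com -> 10.0.0.2 (expiry=7+2=9). clock=7
Op 13: insert a.com -> 10.0.0.3 (expiry=7+4=11). clock=7
Op 14: tick 1 -> clock=8.
Op 15: tick 1 -> clock=9.
Op 16: tick 1 -> clock=10.
Op 17: insert b.com -> 10.0.0.3 (expiry=10+5=15). clock=10
Op 18: tick 1 -> clock=11. purged={a.com}
Op 19: tick 1 -> clock=12.
Op 20: tick 1 -> clock=13.
lookup a.com: not in cache (expired or never inserted)

Answer: NXDOMAIN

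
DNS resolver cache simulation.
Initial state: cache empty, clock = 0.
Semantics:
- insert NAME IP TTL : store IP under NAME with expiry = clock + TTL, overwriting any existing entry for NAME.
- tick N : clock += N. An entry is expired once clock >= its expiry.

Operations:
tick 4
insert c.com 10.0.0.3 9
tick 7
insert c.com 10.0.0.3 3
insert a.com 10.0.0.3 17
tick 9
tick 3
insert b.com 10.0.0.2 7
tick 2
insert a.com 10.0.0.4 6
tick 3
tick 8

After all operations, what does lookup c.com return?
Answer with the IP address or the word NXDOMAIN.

Answer: NXDOMAIN

Derivation:
Op 1: tick 4 -> clock=4.
Op 2: insert c.com -> 10.0.0.3 (expiry=4+9=13). clock=4
Op 3: tick 7 -> clock=11.
Op 4: insert c.com -> 10.0.0.3 (expiry=11+3=14). clock=11
Op 5: insert a.com -> 10.0.0.3 (expiry=11+17=28). clock=11
Op 6: tick 9 -> clock=20. purged={c.com}
Op 7: tick 3 -> clock=23.
Op 8: insert b.com -> 10.0.0.2 (expiry=23+7=30). clock=23
Op 9: tick 2 -> clock=25.
Op 10: insert a.com -> 10.0.0.4 (expiry=25+6=31). clock=25
Op 11: tick 3 -> clock=28.
Op 12: tick 8 -> clock=36. purged={a.com,b.com}
lookup c.com: not in cache (expired or never inserted)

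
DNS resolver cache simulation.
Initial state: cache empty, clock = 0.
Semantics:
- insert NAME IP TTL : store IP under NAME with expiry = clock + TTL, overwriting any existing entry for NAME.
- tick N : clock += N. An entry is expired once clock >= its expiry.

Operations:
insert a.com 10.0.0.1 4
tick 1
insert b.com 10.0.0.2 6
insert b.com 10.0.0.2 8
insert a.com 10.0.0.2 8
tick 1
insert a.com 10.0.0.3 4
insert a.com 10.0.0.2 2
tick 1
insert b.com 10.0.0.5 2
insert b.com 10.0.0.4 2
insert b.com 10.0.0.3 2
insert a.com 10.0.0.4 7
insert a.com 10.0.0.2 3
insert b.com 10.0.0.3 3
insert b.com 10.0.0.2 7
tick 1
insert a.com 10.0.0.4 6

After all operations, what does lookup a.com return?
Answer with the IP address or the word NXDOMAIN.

Answer: 10.0.0.4

Derivation:
Op 1: insert a.com -> 10.0.0.1 (expiry=0+4=4). clock=0
Op 2: tick 1 -> clock=1.
Op 3: insert b.com -> 10.0.0.2 (expiry=1+6=7). clock=1
Op 4: insert b.com -> 10.0.0.2 (expiry=1+8=9). clock=1
Op 5: insert a.com -> 10.0.0.2 (expiry=1+8=9). clock=1
Op 6: tick 1 -> clock=2.
Op 7: insert a.com -> 10.0.0.3 (expiry=2+4=6). clock=2
Op 8: insert a.com -> 10.0.0.2 (expiry=2+2=4). clock=2
Op 9: tick 1 -> clock=3.
Op 10: insert b.com -> 10.0.0.5 (expiry=3+2=5). clock=3
Op 11: insert b.com -> 10.0.0.4 (expiry=3+2=5). clock=3
Op 12: insert b.com -> 10.0.0.3 (expiry=3+2=5). clock=3
Op 13: insert a.com -> 10.0.0.4 (expiry=3+7=10). clock=3
Op 14: insert a.com -> 10.0.0.2 (expiry=3+3=6). clock=3
Op 15: insert b.com -> 10.0.0.3 (expiry=3+3=6). clock=3
Op 16: insert b.com -> 10.0.0.2 (expiry=3+7=10). clock=3
Op 17: tick 1 -> clock=4.
Op 18: insert a.com -> 10.0.0.4 (expiry=4+6=10). clock=4
lookup a.com: present, ip=10.0.0.4 expiry=10 > clock=4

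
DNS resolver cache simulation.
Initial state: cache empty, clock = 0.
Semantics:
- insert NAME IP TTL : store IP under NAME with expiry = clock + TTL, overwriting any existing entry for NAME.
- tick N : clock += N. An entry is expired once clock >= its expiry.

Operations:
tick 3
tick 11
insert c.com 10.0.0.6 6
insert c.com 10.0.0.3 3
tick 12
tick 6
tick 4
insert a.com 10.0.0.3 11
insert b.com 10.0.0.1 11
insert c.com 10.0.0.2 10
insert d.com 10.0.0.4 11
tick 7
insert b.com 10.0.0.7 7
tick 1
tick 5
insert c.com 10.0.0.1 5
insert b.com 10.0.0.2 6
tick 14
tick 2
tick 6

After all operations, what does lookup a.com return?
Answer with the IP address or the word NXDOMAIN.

Answer: NXDOMAIN

Derivation:
Op 1: tick 3 -> clock=3.
Op 2: tick 11 -> clock=14.
Op 3: insert c.com -> 10.0.0.6 (expiry=14+6=20). clock=14
Op 4: insert c.com -> 10.0.0.3 (expiry=14+3=17). clock=14
Op 5: tick 12 -> clock=26. purged={c.com}
Op 6: tick 6 -> clock=32.
Op 7: tick 4 -> clock=36.
Op 8: insert a.com -> 10.0.0.3 (expiry=36+11=47). clock=36
Op 9: insert b.com -> 10.0.0.1 (expiry=36+11=47). clock=36
Op 10: insert c.com -> 10.0.0.2 (expiry=36+10=46). clock=36
Op 11: insert d.com -> 10.0.0.4 (expiry=36+11=47). clock=36
Op 12: tick 7 -> clock=43.
Op 13: insert b.com -> 10.0.0.7 (expiry=43+7=50). clock=43
Op 14: tick 1 -> clock=44.
Op 15: tick 5 -> clock=49. purged={a.com,c.com,d.com}
Op 16: insert c.com -> 10.0.0.1 (expiry=49+5=54). clock=49
Op 17: insert b.com -> 10.0.0.2 (expiry=49+6=55). clock=49
Op 18: tick 14 -> clock=63. purged={b.com,c.com}
Op 19: tick 2 -> clock=65.
Op 20: tick 6 -> clock=71.
lookup a.com: not in cache (expired or never inserted)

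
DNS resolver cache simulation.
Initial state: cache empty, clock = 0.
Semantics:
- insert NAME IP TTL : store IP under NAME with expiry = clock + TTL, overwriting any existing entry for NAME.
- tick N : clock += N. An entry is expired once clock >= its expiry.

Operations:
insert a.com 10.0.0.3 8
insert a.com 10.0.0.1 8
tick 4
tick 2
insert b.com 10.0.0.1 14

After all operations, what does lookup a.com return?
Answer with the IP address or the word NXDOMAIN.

Op 1: insert a.com -> 10.0.0.3 (expiry=0+8=8). clock=0
Op 2: insert a.com -> 10.0.0.1 (expiry=0+8=8). clock=0
Op 3: tick 4 -> clock=4.
Op 4: tick 2 -> clock=6.
Op 5: insert b.com -> 10.0.0.1 (expiry=6+14=20). clock=6
lookup a.com: present, ip=10.0.0.1 expiry=8 > clock=6

Answer: 10.0.0.1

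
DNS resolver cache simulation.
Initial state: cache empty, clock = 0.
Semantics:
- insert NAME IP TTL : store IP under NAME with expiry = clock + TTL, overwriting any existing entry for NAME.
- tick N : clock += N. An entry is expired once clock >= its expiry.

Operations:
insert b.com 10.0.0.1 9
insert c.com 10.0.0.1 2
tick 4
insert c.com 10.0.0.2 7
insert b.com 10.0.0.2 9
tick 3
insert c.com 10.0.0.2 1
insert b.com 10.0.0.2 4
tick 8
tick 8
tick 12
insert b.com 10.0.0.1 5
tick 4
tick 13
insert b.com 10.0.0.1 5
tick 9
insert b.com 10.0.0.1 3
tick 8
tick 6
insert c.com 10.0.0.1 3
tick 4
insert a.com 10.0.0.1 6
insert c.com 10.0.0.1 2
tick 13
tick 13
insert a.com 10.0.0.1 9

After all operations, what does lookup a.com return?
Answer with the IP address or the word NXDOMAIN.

Answer: 10.0.0.1

Derivation:
Op 1: insert b.com -> 10.0.0.1 (expiry=0+9=9). clock=0
Op 2: insert c.com -> 10.0.0.1 (expiry=0+2=2). clock=0
Op 3: tick 4 -> clock=4. purged={c.com}
Op 4: insert c.com -> 10.0.0.2 (expiry=4+7=11). clock=4
Op 5: insert b.com -> 10.0.0.2 (expiry=4+9=13). clock=4
Op 6: tick 3 -> clock=7.
Op 7: insert c.com -> 10.0.0.2 (expiry=7+1=8). clock=7
Op 8: insert b.com -> 10.0.0.2 (expiry=7+4=11). clock=7
Op 9: tick 8 -> clock=15. purged={b.com,c.com}
Op 10: tick 8 -> clock=23.
Op 11: tick 12 -> clock=35.
Op 12: insert b.com -> 10.0.0.1 (expiry=35+5=40). clock=35
Op 13: tick 4 -> clock=39.
Op 14: tick 13 -> clock=52. purged={b.com}
Op 15: insert b.com -> 10.0.0.1 (expiry=52+5=57). clock=52
Op 16: tick 9 -> clock=61. purged={b.com}
Op 17: insert b.com -> 10.0.0.1 (expiry=61+3=64). clock=61
Op 18: tick 8 -> clock=69. purged={b.com}
Op 19: tick 6 -> clock=75.
Op 20: insert c.com -> 10.0.0.1 (expiry=75+3=78). clock=75
Op 21: tick 4 -> clock=79. purged={c.com}
Op 22: insert a.com -> 10.0.0.1 (expiry=79+6=85). clock=79
Op 23: insert c.com -> 10.0.0.1 (expiry=79+2=81). clock=79
Op 24: tick 13 -> clock=92. purged={a.com,c.com}
Op 25: tick 13 -> clock=105.
Op 26: insert a.com -> 10.0.0.1 (expiry=105+9=114). clock=105
lookup a.com: present, ip=10.0.0.1 expiry=114 > clock=105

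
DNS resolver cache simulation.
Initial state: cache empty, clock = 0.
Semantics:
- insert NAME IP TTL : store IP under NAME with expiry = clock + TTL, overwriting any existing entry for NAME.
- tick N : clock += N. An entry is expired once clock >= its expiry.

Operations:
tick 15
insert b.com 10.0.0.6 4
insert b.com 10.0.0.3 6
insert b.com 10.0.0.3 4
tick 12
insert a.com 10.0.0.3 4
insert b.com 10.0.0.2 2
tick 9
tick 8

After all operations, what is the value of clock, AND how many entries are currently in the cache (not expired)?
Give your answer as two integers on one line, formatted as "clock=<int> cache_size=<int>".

Answer: clock=44 cache_size=0

Derivation:
Op 1: tick 15 -> clock=15.
Op 2: insert b.com -> 10.0.0.6 (expiry=15+4=19). clock=15
Op 3: insert b.com -> 10.0.0.3 (expiry=15+6=21). clock=15
Op 4: insert b.com -> 10.0.0.3 (expiry=15+4=19). clock=15
Op 5: tick 12 -> clock=27. purged={b.com}
Op 6: insert a.com -> 10.0.0.3 (expiry=27+4=31). clock=27
Op 7: insert b.com -> 10.0.0.2 (expiry=27+2=29). clock=27
Op 8: tick 9 -> clock=36. purged={a.com,b.com}
Op 9: tick 8 -> clock=44.
Final clock = 44
Final cache (unexpired): {} -> size=0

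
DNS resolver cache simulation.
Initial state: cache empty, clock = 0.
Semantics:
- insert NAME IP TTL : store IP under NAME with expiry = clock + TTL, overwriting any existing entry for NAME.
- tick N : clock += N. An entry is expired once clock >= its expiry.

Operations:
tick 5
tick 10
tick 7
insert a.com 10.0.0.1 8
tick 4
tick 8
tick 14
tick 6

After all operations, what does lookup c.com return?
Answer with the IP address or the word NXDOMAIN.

Op 1: tick 5 -> clock=5.
Op 2: tick 10 -> clock=15.
Op 3: tick 7 -> clock=22.
Op 4: insert a.com -> 10.0.0.1 (expiry=22+8=30). clock=22
Op 5: tick 4 -> clock=26.
Op 6: tick 8 -> clock=34. purged={a.com}
Op 7: tick 14 -> clock=48.
Op 8: tick 6 -> clock=54.
lookup c.com: not in cache (expired or never inserted)

Answer: NXDOMAIN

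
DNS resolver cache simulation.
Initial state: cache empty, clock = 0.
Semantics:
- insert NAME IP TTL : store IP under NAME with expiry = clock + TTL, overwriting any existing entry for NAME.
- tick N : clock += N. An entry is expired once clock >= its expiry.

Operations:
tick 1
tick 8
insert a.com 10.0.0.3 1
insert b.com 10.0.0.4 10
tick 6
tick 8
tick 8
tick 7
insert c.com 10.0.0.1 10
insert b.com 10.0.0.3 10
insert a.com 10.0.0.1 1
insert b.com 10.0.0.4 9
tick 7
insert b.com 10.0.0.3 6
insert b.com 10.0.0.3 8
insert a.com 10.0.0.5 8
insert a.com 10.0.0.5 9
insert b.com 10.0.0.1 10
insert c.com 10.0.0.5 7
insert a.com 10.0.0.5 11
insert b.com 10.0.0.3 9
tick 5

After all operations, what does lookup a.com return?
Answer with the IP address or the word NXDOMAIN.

Answer: 10.0.0.5

Derivation:
Op 1: tick 1 -> clock=1.
Op 2: tick 8 -> clock=9.
Op 3: insert a.com -> 10.0.0.3 (expiry=9+1=10). clock=9
Op 4: insert b.com -> 10.0.0.4 (expiry=9+10=19). clock=9
Op 5: tick 6 -> clock=15. purged={a.com}
Op 6: tick 8 -> clock=23. purged={b.com}
Op 7: tick 8 -> clock=31.
Op 8: tick 7 -> clock=38.
Op 9: insert c.com -> 10.0.0.1 (expiry=38+10=48). clock=38
Op 10: insert b.com -> 10.0.0.3 (expiry=38+10=48). clock=38
Op 11: insert a.com -> 10.0.0.1 (expiry=38+1=39). clock=38
Op 12: insert b.com -> 10.0.0.4 (expiry=38+9=47). clock=38
Op 13: tick 7 -> clock=45. purged={a.com}
Op 14: insert b.com -> 10.0.0.3 (expiry=45+6=51). clock=45
Op 15: insert b.com -> 10.0.0.3 (expiry=45+8=53). clock=45
Op 16: insert a.com -> 10.0.0.5 (expiry=45+8=53). clock=45
Op 17: insert a.com -> 10.0.0.5 (expiry=45+9=54). clock=45
Op 18: insert b.com -> 10.0.0.1 (expiry=45+10=55). clock=45
Op 19: insert c.com -> 10.0.0.5 (expiry=45+7=52). clock=45
Op 20: insert a.com -> 10.0.0.5 (expiry=45+11=56). clock=45
Op 21: insert b.com -> 10.0.0.3 (expiry=45+9=54). clock=45
Op 22: tick 5 -> clock=50.
lookup a.com: present, ip=10.0.0.5 expiry=56 > clock=50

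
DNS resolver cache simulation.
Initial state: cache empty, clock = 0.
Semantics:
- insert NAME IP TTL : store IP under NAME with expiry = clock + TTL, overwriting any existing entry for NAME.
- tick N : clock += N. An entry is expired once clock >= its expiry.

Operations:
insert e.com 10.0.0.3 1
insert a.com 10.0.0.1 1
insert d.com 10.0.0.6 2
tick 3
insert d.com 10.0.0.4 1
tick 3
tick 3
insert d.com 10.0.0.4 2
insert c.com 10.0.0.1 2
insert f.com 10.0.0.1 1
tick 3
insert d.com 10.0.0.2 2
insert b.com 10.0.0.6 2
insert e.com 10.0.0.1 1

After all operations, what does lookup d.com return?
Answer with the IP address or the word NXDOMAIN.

Answer: 10.0.0.2

Derivation:
Op 1: insert e.com -> 10.0.0.3 (expiry=0+1=1). clock=0
Op 2: insert a.com -> 10.0.0.1 (expiry=0+1=1). clock=0
Op 3: insert d.com -> 10.0.0.6 (expiry=0+2=2). clock=0
Op 4: tick 3 -> clock=3. purged={a.com,d.com,e.com}
Op 5: insert d.com -> 10.0.0.4 (expiry=3+1=4). clock=3
Op 6: tick 3 -> clock=6. purged={d.com}
Op 7: tick 3 -> clock=9.
Op 8: insert d.com -> 10.0.0.4 (expiry=9+2=11). clock=9
Op 9: insert c.com -> 10.0.0.1 (expiry=9+2=11). clock=9
Op 10: insert f.com -> 10.0.0.1 (expiry=9+1=10). clock=9
Op 11: tick 3 -> clock=12. purged={c.com,d.com,f.com}
Op 12: insert d.com -> 10.0.0.2 (expiry=12+2=14). clock=12
Op 13: insert b.com -> 10.0.0.6 (expiry=12+2=14). clock=12
Op 14: insert e.com -> 10.0.0.1 (expiry=12+1=13). clock=12
lookup d.com: present, ip=10.0.0.2 expiry=14 > clock=12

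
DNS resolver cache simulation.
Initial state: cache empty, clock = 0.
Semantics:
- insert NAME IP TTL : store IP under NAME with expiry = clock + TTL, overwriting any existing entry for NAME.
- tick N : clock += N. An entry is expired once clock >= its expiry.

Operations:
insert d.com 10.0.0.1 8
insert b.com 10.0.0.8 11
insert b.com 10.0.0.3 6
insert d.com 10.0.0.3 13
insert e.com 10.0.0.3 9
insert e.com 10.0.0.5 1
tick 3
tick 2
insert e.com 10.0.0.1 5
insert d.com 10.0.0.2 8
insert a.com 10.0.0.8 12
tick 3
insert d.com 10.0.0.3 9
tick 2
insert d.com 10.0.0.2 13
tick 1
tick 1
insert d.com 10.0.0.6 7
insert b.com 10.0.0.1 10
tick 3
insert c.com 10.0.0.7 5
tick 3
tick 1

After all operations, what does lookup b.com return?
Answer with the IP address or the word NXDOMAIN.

Op 1: insert d.com -> 10.0.0.1 (expiry=0+8=8). clock=0
Op 2: insert b.com -> 10.0.0.8 (expiry=0+11=11). clock=0
Op 3: insert b.com -> 10.0.0.3 (expiry=0+6=6). clock=0
Op 4: insert d.com -> 10.0.0.3 (expiry=0+13=13). clock=0
Op 5: insert e.com -> 10.0.0.3 (expiry=0+9=9). clock=0
Op 6: insert e.com -> 10.0.0.5 (expiry=0+1=1). clock=0
Op 7: tick 3 -> clock=3. purged={e.com}
Op 8: tick 2 -> clock=5.
Op 9: insert e.com -> 10.0.0.1 (expiry=5+5=10). clock=5
Op 10: insert d.com -> 10.0.0.2 (expiry=5+8=13). clock=5
Op 11: insert a.com -> 10.0.0.8 (expiry=5+12=17). clock=5
Op 12: tick 3 -> clock=8. purged={b.com}
Op 13: insert d.com -> 10.0.0.3 (expiry=8+9=17). clock=8
Op 14: tick 2 -> clock=10. purged={e.com}
Op 15: insert d.com -> 10.0.0.2 (expiry=10+13=23). clock=10
Op 16: tick 1 -> clock=11.
Op 17: tick 1 -> clock=12.
Op 18: insert d.com -> 10.0.0.6 (expiry=12+7=19). clock=12
Op 19: insert b.com -> 10.0.0.1 (expiry=12+10=22). clock=12
Op 20: tick 3 -> clock=15.
Op 21: insert c.com -> 10.0.0.7 (expiry=15+5=20). clock=15
Op 22: tick 3 -> clock=18. purged={a.com}
Op 23: tick 1 -> clock=19. purged={d.com}
lookup b.com: present, ip=10.0.0.1 expiry=22 > clock=19

Answer: 10.0.0.1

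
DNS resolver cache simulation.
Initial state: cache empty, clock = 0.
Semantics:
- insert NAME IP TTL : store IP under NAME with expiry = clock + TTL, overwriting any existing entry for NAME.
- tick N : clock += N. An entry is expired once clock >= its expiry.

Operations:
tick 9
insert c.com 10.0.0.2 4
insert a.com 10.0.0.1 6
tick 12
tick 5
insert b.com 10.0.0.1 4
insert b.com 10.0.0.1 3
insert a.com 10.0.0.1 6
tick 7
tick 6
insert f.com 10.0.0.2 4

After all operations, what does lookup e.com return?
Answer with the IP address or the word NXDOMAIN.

Answer: NXDOMAIN

Derivation:
Op 1: tick 9 -> clock=9.
Op 2: insert c.com -> 10.0.0.2 (expiry=9+4=13). clock=9
Op 3: insert a.com -> 10.0.0.1 (expiry=9+6=15). clock=9
Op 4: tick 12 -> clock=21. purged={a.com,c.com}
Op 5: tick 5 -> clock=26.
Op 6: insert b.com -> 10.0.0.1 (expiry=26+4=30). clock=26
Op 7: insert b.com -> 10.0.0.1 (expiry=26+3=29). clock=26
Op 8: insert a.com -> 10.0.0.1 (expiry=26+6=32). clock=26
Op 9: tick 7 -> clock=33. purged={a.com,b.com}
Op 10: tick 6 -> clock=39.
Op 11: insert f.com -> 10.0.0.2 (expiry=39+4=43). clock=39
lookup e.com: not in cache (expired or never inserted)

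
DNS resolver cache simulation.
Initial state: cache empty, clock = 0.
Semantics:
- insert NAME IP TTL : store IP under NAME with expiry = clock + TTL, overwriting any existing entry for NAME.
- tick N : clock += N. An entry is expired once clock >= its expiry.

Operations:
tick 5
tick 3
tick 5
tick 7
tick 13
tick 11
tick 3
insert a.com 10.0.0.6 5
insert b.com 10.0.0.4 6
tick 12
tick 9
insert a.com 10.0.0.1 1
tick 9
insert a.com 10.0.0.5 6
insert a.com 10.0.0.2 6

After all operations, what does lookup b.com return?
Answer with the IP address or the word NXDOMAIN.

Op 1: tick 5 -> clock=5.
Op 2: tick 3 -> clock=8.
Op 3: tick 5 -> clock=13.
Op 4: tick 7 -> clock=20.
Op 5: tick 13 -> clock=33.
Op 6: tick 11 -> clock=44.
Op 7: tick 3 -> clock=47.
Op 8: insert a.com -> 10.0.0.6 (expiry=47+5=52). clock=47
Op 9: insert b.com -> 10.0.0.4 (expiry=47+6=53). clock=47
Op 10: tick 12 -> clock=59. purged={a.com,b.com}
Op 11: tick 9 -> clock=68.
Op 12: insert a.com -> 10.0.0.1 (expiry=68+1=69). clock=68
Op 13: tick 9 -> clock=77. purged={a.com}
Op 14: insert a.com -> 10.0.0.5 (expiry=77+6=83). clock=77
Op 15: insert a.com -> 10.0.0.2 (expiry=77+6=83). clock=77
lookup b.com: not in cache (expired or never inserted)

Answer: NXDOMAIN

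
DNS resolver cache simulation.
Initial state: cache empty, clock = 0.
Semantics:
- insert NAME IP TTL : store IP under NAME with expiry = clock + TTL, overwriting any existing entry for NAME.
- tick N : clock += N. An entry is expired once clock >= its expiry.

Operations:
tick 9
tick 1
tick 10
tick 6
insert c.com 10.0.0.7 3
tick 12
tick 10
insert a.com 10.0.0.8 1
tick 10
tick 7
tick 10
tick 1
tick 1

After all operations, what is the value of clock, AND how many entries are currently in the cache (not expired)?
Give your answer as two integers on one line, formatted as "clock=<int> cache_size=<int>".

Answer: clock=77 cache_size=0

Derivation:
Op 1: tick 9 -> clock=9.
Op 2: tick 1 -> clock=10.
Op 3: tick 10 -> clock=20.
Op 4: tick 6 -> clock=26.
Op 5: insert c.com -> 10.0.0.7 (expiry=26+3=29). clock=26
Op 6: tick 12 -> clock=38. purged={c.com}
Op 7: tick 10 -> clock=48.
Op 8: insert a.com -> 10.0.0.8 (expiry=48+1=49). clock=48
Op 9: tick 10 -> clock=58. purged={a.com}
Op 10: tick 7 -> clock=65.
Op 11: tick 10 -> clock=75.
Op 12: tick 1 -> clock=76.
Op 13: tick 1 -> clock=77.
Final clock = 77
Final cache (unexpired): {} -> size=0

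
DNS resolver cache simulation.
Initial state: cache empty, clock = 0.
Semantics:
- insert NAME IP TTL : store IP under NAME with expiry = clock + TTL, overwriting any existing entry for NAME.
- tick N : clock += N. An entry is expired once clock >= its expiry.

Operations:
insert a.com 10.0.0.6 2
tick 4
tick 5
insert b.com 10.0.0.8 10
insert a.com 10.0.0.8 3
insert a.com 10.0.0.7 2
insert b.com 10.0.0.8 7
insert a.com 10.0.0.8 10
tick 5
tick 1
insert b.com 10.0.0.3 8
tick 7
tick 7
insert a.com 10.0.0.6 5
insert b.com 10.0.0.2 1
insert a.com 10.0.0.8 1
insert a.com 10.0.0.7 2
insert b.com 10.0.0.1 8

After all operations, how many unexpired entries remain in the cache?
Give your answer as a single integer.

Answer: 2

Derivation:
Op 1: insert a.com -> 10.0.0.6 (expiry=0+2=2). clock=0
Op 2: tick 4 -> clock=4. purged={a.com}
Op 3: tick 5 -> clock=9.
Op 4: insert b.com -> 10.0.0.8 (expiry=9+10=19). clock=9
Op 5: insert a.com -> 10.0.0.8 (expiry=9+3=12). clock=9
Op 6: insert a.com -> 10.0.0.7 (expiry=9+2=11). clock=9
Op 7: insert b.com -> 10.0.0.8 (expiry=9+7=16). clock=9
Op 8: insert a.com -> 10.0.0.8 (expiry=9+10=19). clock=9
Op 9: tick 5 -> clock=14.
Op 10: tick 1 -> clock=15.
Op 11: insert b.com -> 10.0.0.3 (expiry=15+8=23). clock=15
Op 12: tick 7 -> clock=22. purged={a.com}
Op 13: tick 7 -> clock=29. purged={b.com}
Op 14: insert a.com -> 10.0.0.6 (expiry=29+5=34). clock=29
Op 15: insert b.com -> 10.0.0.2 (expiry=29+1=30). clock=29
Op 16: insert a.com -> 10.0.0.8 (expiry=29+1=30). clock=29
Op 17: insert a.com -> 10.0.0.7 (expiry=29+2=31). clock=29
Op 18: insert b.com -> 10.0.0.1 (expiry=29+8=37). clock=29
Final cache (unexpired): {a.com,b.com} -> size=2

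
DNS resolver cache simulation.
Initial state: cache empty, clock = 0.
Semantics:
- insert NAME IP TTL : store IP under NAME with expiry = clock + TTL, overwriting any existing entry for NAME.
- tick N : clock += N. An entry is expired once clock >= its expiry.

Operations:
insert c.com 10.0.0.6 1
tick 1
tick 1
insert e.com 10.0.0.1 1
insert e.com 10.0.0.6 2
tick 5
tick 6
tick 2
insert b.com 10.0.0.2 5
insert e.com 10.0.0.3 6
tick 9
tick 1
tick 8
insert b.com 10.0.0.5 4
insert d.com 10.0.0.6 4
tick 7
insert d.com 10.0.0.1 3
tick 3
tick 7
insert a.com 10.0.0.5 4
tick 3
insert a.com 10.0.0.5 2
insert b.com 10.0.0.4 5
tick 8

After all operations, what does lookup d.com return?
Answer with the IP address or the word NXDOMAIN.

Op 1: insert c.com -> 10.0.0.6 (expiry=0+1=1). clock=0
Op 2: tick 1 -> clock=1. purged={c.com}
Op 3: tick 1 -> clock=2.
Op 4: insert e.com -> 10.0.0.1 (expiry=2+1=3). clock=2
Op 5: insert e.com -> 10.0.0.6 (expiry=2+2=4). clock=2
Op 6: tick 5 -> clock=7. purged={e.com}
Op 7: tick 6 -> clock=13.
Op 8: tick 2 -> clock=15.
Op 9: insert b.com -> 10.0.0.2 (expiry=15+5=20). clock=15
Op 10: insert e.com -> 10.0.0.3 (expiry=15+6=21). clock=15
Op 11: tick 9 -> clock=24. purged={b.com,e.com}
Op 12: tick 1 -> clock=25.
Op 13: tick 8 -> clock=33.
Op 14: insert b.com -> 10.0.0.5 (expiry=33+4=37). clock=33
Op 15: insert d.com -> 10.0.0.6 (expiry=33+4=37). clock=33
Op 16: tick 7 -> clock=40. purged={b.com,d.com}
Op 17: insert d.com -> 10.0.0.1 (expiry=40+3=43). clock=40
Op 18: tick 3 -> clock=43. purged={d.com}
Op 19: tick 7 -> clock=50.
Op 20: insert a.com -> 10.0.0.5 (expiry=50+4=54). clock=50
Op 21: tick 3 -> clock=53.
Op 22: insert a.com -> 10.0.0.5 (expiry=53+2=55). clock=53
Op 23: insert b.com -> 10.0.0.4 (expiry=53+5=58). clock=53
Op 24: tick 8 -> clock=61. purged={a.com,b.com}
lookup d.com: not in cache (expired or never inserted)

Answer: NXDOMAIN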